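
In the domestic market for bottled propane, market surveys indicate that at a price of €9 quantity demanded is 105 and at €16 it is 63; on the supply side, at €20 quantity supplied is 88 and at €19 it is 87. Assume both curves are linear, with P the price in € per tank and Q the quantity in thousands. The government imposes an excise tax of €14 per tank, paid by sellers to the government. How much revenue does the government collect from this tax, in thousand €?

Demand slope: (63 − 105)/(16 − 9) = -6, so Qd = 159 − 6P.
Supply slope: (87 − 88)/(19 − 20) = 1, so Qs = P + 68.
Without the tax, 159 − 6P = P + 68 gives 7P = 91, so P* = €13 and Q* = 81.
With the tax collected from sellers, supply shifts: Qs = (P − 14) + 68.
New equilibrium: buyers pay €15, sellers receive €1, Q = 69. (Wedge: Pb − Ps = 14.)
Revenue = t · Q = 14 · 69 = €966.

Tax revenue = €966 thousand.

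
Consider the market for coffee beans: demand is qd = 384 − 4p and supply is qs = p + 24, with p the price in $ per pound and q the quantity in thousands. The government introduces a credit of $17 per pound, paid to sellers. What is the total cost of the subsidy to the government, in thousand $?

Government outlay = $1863.2 thousand.

Without the subsidy, 384 − 4p = p + 24 gives 5p = 360, so p* = $72 and q* = 96.
With a per-unit subsidy paid to sellers, each receives p + 17 per unit sold, so supply becomes qs = (p + 17) + 24.
Solving gives q = 109.6 with buyers paying $68.6 and sellers receiving $85.6 (the $17 wedge).
Outlay = t · Q = 17 · 109.6 = $1863.2.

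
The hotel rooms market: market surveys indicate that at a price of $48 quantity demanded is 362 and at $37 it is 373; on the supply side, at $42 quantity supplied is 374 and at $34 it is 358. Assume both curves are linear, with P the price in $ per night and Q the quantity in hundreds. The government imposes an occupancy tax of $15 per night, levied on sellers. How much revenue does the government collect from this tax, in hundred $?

Tax revenue = $5400 hundred.

Demand slope: (373 − 362)/(37 − 48) = -1, so Qd = 410 − P.
Supply slope: (358 − 374)/(34 − 42) = 2, so Qs = 2P + 290.
Before the tax: set 410 − P = 2P + 290 → P* = $40, Q* = 370.
With the tax collected from sellers, supply shifts: Qs = 2(P − 15) + 290.
Solving gives Q = 360 with buyers paying $50 and sellers receiving $35 (the $15 wedge).
Revenue = t · Q = 15 · 360 = $5400.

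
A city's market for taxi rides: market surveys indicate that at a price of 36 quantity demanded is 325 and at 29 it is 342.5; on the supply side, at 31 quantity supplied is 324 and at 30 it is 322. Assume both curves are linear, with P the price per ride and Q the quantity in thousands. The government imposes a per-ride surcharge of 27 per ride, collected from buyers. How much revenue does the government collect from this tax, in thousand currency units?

Tax revenue = 8100 thousand.

Demand slope: (342.5 − 325)/(29 − 36) = -2.5, so Qd = 415 − 2.5P.
Supply slope: (322 − 324)/(30 − 31) = 2, so Qs = 2P + 262.
Before the tax: set 415 − 2.5P = 2P + 262 → P* = 34, Q* = 330.
With the tax collected from buyers, demand (in seller-price terms) shifts: Qd = 415 − 2.5(P + 27).
Solving gives Q = 300 with buyers paying 46 and producers receiving 19 (the 27 wedge).
Revenue = t · Q = 27 · 300 = 8100.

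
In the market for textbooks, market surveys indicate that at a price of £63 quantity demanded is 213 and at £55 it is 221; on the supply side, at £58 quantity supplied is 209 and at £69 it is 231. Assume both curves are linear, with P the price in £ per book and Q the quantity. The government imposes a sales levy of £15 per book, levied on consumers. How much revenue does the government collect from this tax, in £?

Demand slope: (221 − 213)/(55 − 63) = -1, so Qd = 276 − P.
Supply slope: (231 − 209)/(69 − 58) = 2, so Qs = 2P + 93.
Without the tax, 276 − P = 2P + 93 gives 3P = 183, so P* = £61 and Q* = 215.
With the tax collected from consumers, demand (in seller-price terms) shifts: Qd = 276 − (P + 15).
New equilibrium: consumers pay £71, sellers receive £56, Q = 205. (Wedge: Pb − Ps = 15.)
Revenue = t · Q = 15 · 205 = £3075.

Tax revenue = £3075.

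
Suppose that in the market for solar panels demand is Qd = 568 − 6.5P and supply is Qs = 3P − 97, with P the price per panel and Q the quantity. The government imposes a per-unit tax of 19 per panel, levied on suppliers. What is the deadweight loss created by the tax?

Deadweight loss = 370.5.

Before the tax: set 568 − 6.5P = 3P − 97 → P* = 70, Q* = 113.
With the tax collected from suppliers, supply shifts: Qs = 3(P − 19) − 97.
Solving gives Q = 74 with consumers paying 76 and suppliers receiving 57 (the 19 wedge).
Quantity falls by |ΔQ| = |113 − 74| = 39.
DWL = ½ · t · |ΔQ| = ½ · 19 · 39 = 370.5.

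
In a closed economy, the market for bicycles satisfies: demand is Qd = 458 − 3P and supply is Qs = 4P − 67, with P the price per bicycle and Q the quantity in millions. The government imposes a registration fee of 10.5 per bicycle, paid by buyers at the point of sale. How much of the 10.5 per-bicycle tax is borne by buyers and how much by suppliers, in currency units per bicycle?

Buyers bear 6 per bicycle; suppliers bear 4.5 per bicycle.

Before the tax: set 458 − 3P = 4P − 67 → P* = 75, Q* = 233.
With the tax collected from buyers, demand (in seller-price terms) shifts: Qd = 458 − 3(P + 10.5).
New equilibrium: buyers pay 81, suppliers receive 70.5, Q = 215. (Wedge: Pb − Ps = 10.5.)
Burden on buyers: 6; on suppliers: 4.5. (They sum to 10.5.)
The less price-elastic side of the market bears the larger share of a per-unit tax.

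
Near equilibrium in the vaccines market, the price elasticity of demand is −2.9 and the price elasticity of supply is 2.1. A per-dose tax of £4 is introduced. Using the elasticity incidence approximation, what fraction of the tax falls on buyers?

Buyers' share ≈ 0.42.

Incidence ratio: buyers' share ≈ εs / (εs + |εd|) = 2.1 / (2.1 + 2.9) = 0.42.
Supply is the less elastic side, so buyers bear the smaller share.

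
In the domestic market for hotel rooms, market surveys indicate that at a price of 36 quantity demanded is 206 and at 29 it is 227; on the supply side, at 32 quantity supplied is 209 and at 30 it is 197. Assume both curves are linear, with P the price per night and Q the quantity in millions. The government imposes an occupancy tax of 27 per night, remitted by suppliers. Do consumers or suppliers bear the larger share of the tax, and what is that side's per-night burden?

Consumers bear the larger share: 18 per night.

Demand slope: (227 − 206)/(29 − 36) = -3, so Qd = 314 − 3P.
Supply slope: (197 − 209)/(30 − 32) = 6, so Qs = 6P + 17.
Without the tax, 314 − 3P = 6P + 17 gives 9P = 297, so P* = 33 and Q* = 215.
With the tax collected from suppliers, supply shifts: Qs = 6(P − 27) + 17.
Solving gives Q = 161 with consumers paying 51 and suppliers receiving 24 (the 27 wedge).
Per-night burden: consumers 18, suppliers 9.
Consumers take the larger share because demand is less price-elastic here (demand slope 3 vs supply slope 6).
The less price-elastic side of the market bears the larger share of a per-unit tax.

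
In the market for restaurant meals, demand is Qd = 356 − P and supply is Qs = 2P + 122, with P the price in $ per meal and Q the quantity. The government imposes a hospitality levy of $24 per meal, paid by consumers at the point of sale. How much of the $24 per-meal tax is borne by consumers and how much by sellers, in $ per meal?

Consumers bear $16 per meal; sellers bear $8 per meal.

Without the tax, 356 − P = 2P + 122 gives 3P = 234, so P* = $78 and Q* = 278.
With the tax collected from consumers, demand (in seller-price terms) shifts: Qd = 356 − (P + 24).
Solving gives Q = 262 with consumers paying $94 and sellers receiving $70 (the $24 wedge).
Burden on consumers: $16; on sellers: $8. (They sum to $24.)
The less price-elastic side of the market bears the larger share of a per-unit tax.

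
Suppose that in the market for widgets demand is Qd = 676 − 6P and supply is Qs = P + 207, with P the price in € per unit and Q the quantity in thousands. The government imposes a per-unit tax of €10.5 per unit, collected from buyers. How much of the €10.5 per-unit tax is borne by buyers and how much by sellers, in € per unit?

Buyers bear €1.5 per unit; sellers bear €9 per unit.

Without the tax, 676 − 6P = P + 207 gives 7P = 469, so P* = €67 and Q* = 274.
With the tax collected from buyers, demand (in seller-price terms) shifts: Qd = 676 − 6(P + 10.5).
New equilibrium: buyers pay €68.5, sellers receive €58, Q = 265. (Wedge: Pb − Ps = 10.5.)
Burden on buyers: €1.5; on sellers: €9. (They sum to €10.5.)
The less price-elastic side of the market bears the larger share of a per-unit tax.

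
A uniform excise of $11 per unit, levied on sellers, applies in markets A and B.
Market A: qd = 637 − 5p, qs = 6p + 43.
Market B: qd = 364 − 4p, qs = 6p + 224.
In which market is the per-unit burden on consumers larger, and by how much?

Market A: pre-tax p* = $54, q* = 367; post-tax q = 337; per-unit burden on consumers = $6.
Market B: pre-tax p* = $14, q* = 308; post-tax q = 281.6; per-unit burden on consumers = $6.6.
Difference: $6 vs $6.6 → market B is larger by $0.6.

Market B, by $0.6.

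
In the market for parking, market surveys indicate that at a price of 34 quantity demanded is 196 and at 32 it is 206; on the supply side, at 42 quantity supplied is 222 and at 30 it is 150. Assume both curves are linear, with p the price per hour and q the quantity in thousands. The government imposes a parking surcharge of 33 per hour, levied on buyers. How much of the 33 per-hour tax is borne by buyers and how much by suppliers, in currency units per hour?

Demand slope: (206 − 196)/(32 − 34) = -5, so qd = 366 − 5p.
Supply slope: (150 − 222)/(30 − 42) = 6, so qs = 6p − 30.
Without the tax, 366 − 5p = 6p − 30 gives 11p = 396, so p* = 36 and q* = 186.
With the tax collected from buyers, demand (in seller-price terms) shifts: qd = 366 − 5(p + 33).
New equilibrium: buyers pay 54, suppliers receive 21, q = 96. (Wedge: pb − ps = 33.)
Burden on buyers: 18; on suppliers: 15. (They sum to 33.)
The less price-elastic side of the market bears the larger share of a per-unit tax.

Buyers bear 18 per hour; suppliers bear 15 per hour.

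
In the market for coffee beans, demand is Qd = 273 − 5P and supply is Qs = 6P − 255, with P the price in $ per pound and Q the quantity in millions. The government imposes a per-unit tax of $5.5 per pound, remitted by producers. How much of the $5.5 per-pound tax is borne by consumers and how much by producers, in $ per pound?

Before the tax: set 273 − 5P = 6P − 255 → P* = $48, Q* = 33.
With the tax collected from producers, supply shifts: Qs = 6(P − 5.5) − 255.
Solving gives Q = 18 with consumers paying $51 and producers receiving $45.5 (the $5.5 wedge).
Burden on consumers: $3; on producers: $2.5. (They sum to $5.5.)
The less price-elastic side of the market bears the larger share of a per-unit tax.

Consumers bear $3 per pound; producers bear $2.5 per pound.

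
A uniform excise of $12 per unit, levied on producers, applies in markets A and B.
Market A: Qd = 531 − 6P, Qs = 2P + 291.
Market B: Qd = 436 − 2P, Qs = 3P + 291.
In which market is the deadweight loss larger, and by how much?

Market A: pre-tax P* = $30, Q* = 351; post-tax Q = 333; deadweight loss = $108.
Market B: pre-tax P* = $29, Q* = 378; post-tax Q = 363.6; deadweight loss = $86.4.
Difference: $108 vs $86.4 → market A is larger by $21.6.

Market A, by $21.6.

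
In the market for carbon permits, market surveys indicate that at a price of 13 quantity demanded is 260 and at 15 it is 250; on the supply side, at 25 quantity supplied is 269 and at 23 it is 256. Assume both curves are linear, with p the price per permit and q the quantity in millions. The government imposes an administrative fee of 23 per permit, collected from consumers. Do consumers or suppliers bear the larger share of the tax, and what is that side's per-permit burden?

Demand slope: (250 − 260)/(15 − 13) = -5, so qd = 325 − 5p.
Supply slope: (256 − 269)/(23 − 25) = 6.5, so qs = 6.5p + 106.5.
Before the tax: set 325 − 5p = 6.5p + 106.5 → p* = 19, q* = 230.
With the tax collected from consumers, demand (in seller-price terms) shifts: qd = 325 − 5(p + 23).
New equilibrium: consumers pay 32, suppliers receive 9, q = 165. (Wedge: pb − ps = 23.)
Per-permit burden: consumers 13, suppliers 10.
Consumers take the larger share because demand is less price-elastic here (demand slope 5 vs supply slope 6.5).
The less price-elastic side of the market bears the larger share of a per-unit tax.

Consumers bear the larger share: 13 per permit.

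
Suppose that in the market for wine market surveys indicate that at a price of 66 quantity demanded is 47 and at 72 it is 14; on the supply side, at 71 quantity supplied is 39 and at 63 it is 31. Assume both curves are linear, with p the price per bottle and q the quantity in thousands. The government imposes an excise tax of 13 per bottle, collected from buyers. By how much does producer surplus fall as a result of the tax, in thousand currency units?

Demand slope: (14 − 47)/(72 − 66) = -5.5, so qd = 410 − 5.5p.
Supply slope: (31 − 39)/(63 − 71) = 1, so qs = p − 32.
Without the tax, 410 − 5.5p = p − 32 gives 6.5p = 442, so p* = 68 and q* = 36.
With the tax collected from buyers, demand (in seller-price terms) shifts: qd = 410 − 5.5(p + 13).
Solving gives q = 25 with buyers paying 70 and suppliers receiving 57 (the 13 wedge).
ΔPS is the trapezoid between Q = 25 and Q = 36 of height 11: ½ · (36 + 25) · 11 = 335.5.

Producer surplus falls by 335.5 thousand.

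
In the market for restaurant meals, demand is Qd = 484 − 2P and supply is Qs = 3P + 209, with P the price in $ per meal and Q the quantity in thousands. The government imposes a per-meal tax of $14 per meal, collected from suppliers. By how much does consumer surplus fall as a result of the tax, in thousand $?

Consumer surplus falls by $3071.04 thousand.

Before the tax: set 484 − 2P = 3P + 209 → P* = $55, Q* = 374.
With the tax collected from suppliers, supply shifts: Qs = 3(P − 14) + 209.
New equilibrium: consumers pay $63.4, suppliers receive $49.4, Q = 357.2. (Wedge: Pb − Ps = 14.)
ΔCS is the trapezoid between Q = 357.2 and Q = 374 of height $8.4: ½ · (374 + 357.2) · 8.4 = $3071.04.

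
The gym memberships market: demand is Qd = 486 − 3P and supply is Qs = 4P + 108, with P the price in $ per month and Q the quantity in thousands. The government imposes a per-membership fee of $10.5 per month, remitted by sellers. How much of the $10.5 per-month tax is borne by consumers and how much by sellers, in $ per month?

Before the tax: set 486 − 3P = 4P + 108 → P* = $54, Q* = 324.
With the tax collected from sellers, supply shifts: Qs = 4(P − 10.5) + 108.
Solving gives Q = 306 with consumers paying $60 and sellers receiving $49.5 (the $10.5 wedge).
Burden on consumers: $6; on sellers: $4.5. (They sum to $10.5.)
The less price-elastic side of the market bears the larger share of a per-unit tax.

Consumers bear $6 per month; sellers bear $4.5 per month.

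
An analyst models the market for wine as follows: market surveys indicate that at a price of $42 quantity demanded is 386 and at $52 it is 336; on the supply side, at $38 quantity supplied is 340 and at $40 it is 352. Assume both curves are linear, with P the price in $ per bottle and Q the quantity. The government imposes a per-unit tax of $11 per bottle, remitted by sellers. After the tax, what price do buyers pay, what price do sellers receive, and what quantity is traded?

Demand slope: (336 − 386)/(52 − 42) = -5, so Qd = 596 − 5P.
Supply slope: (352 − 340)/(40 − 38) = 6, so Qs = 6P + 112.
Before the tax: set 596 − 5P = 6P + 112 → P* = $44, Q* = 376.
With the tax collected from sellers, supply shifts: Qs = 6(P − 11) + 112.
Solving gives Q = 346 with buyers paying $50 and sellers receiving $39 (the $11 wedge).
The less price-elastic side of the market bears the larger share of a per-unit tax.

Buyers pay $50; sellers receive $39; quantity = 346.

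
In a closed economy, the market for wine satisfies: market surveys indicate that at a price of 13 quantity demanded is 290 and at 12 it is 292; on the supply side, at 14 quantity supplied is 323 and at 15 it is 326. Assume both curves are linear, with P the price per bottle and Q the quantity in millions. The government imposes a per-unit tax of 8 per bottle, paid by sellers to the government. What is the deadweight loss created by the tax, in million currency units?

Deadweight loss = 38.4 million.

Demand slope: (292 − 290)/(12 − 13) = -2, so Qd = 316 − 2P.
Supply slope: (326 − 323)/(15 − 14) = 3, so Qs = 3P + 281.
Without the tax, 316 − 2P = 3P + 281 gives 5P = 35, so P* = 7 and Q* = 302.
With the tax collected from sellers, supply shifts: Qs = 3(P − 8) + 281.
New equilibrium: consumers pay 11.8, sellers receive 3.8, Q = 292.4. (Wedge: Pb − Ps = 8.)
Quantity falls by |ΔQ| = |302 − 292.4| = 9.6.
DWL = ½ · t · |ΔQ| = ½ · 8 · 9.6 = 38.4.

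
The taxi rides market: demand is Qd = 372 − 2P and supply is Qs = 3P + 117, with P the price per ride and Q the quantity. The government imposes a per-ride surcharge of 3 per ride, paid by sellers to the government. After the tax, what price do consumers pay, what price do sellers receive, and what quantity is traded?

Without the tax, 372 − 2P = 3P + 117 gives 5P = 255, so P* = 51 and Q* = 270.
With the tax collected from sellers, supply shifts: Qs = 3(P − 3) + 117.
New equilibrium: consumers pay 52.8, sellers receive 49.8, Q = 266.4. (Wedge: Pb − Ps = 3.)

Consumers pay 52.8; sellers receive 49.8; quantity = 266.4.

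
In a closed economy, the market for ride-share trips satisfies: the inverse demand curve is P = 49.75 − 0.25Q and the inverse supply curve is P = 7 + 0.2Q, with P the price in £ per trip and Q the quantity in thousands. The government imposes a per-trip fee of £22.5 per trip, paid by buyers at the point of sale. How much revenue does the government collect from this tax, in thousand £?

Tax revenue = £1012.5 thousand.

Inverting to Q(P) form: Qd = 199 − 4P; Qs = 5P − 35.
Without the tax, 199 − 4P = 5P − 35 gives 9P = 234, so P* = £26 and Q* = 95.
With the tax collected from buyers, demand (in seller-price terms) shifts: Qd = 199 − 4(P + 22.5).
New equilibrium: buyers pay £38.5, sellers receive £16, Q = 45. (Wedge: Pb − Ps = 22.5.)
Revenue = t · Q = 22.5 · 45 = £1012.5.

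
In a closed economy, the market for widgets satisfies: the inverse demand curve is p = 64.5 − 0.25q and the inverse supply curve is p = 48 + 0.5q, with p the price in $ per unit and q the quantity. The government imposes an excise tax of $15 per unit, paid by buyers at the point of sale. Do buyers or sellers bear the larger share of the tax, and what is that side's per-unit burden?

Inverting to q(p) form: qd = 258 − 4p; qs = 2p − 96.
Without the tax, 258 − 4p = 2p − 96 gives 6p = 354, so p* = $59 and q* = 22.
With the tax collected from buyers, demand (in seller-price terms) shifts: qd = 258 − 4(p + 15).
Solving gives q = 2 with buyers paying $64 and sellers receiving $49 (the $15 wedge).
Per-unit burden: buyers $5, sellers $10.
Sellers take the larger share because supply is less price-elastic here (demand slope 4 vs supply slope 2).

Sellers bear the larger share: $10 per unit.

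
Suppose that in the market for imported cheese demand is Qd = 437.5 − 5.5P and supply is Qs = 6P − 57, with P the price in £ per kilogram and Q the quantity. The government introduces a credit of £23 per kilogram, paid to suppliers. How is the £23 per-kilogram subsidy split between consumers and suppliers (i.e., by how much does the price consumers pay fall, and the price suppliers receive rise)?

Consumers gain £12 per kilogram; suppliers gain £11 per kilogram.

Without the subsidy, 437.5 − 5.5P = 6P − 57 gives 11.5P = 494.5, so P* = £43 and Q* = 201.
With a per-unit subsidy paid to suppliers, each receives P + 23 per unit sold, so supply becomes Qs = 6(P + 23) − 57.
New equilibrium: consumers pay £31, suppliers receive £54, Q = 267. (Wedge: Pb − Ps = −23.)
Gain to consumers: £12; to suppliers: £11. (They sum to £23.)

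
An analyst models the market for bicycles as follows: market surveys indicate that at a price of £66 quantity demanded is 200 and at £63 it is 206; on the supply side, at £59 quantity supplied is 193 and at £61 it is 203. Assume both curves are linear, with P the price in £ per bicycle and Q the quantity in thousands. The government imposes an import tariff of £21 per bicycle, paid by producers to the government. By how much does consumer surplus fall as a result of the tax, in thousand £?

Demand slope: (206 − 200)/(63 − 66) = -2, so Qd = 332 − 2P.
Supply slope: (203 − 193)/(61 − 59) = 5, so Qs = 5P − 102.
Without the tax, 332 − 2P = 5P − 102 gives 7P = 434, so P* = £62 and Q* = 208.
With the tax collected from producers, supply shifts: Qs = 5(P − 21) − 102.
Solving gives Q = 178 with buyers paying £77 and producers receiving £56 (the £21 wedge).
ΔCS is the trapezoid between Q = 178 and Q = 208 of height £15: ½ · (208 + 178) · 15 = £2895.

Consumer surplus falls by £2895 thousand.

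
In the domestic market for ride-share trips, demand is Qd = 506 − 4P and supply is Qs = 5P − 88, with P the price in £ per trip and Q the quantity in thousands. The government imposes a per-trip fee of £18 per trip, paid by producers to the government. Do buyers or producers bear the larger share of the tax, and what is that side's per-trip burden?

Buyers bear the larger share: £10 per trip.

Without the tax, 506 − 4P = 5P − 88 gives 9P = 594, so P* = £66 and Q* = 242.
With the tax collected from producers, supply shifts: Qs = 5(P − 18) − 88.
New equilibrium: buyers pay £76, producers receive £58, Q = 202. (Wedge: Pb − Ps = 18.)
Per-trip burden: buyers £10, producers £8.
Buyers take the larger share because demand is less price-elastic here (demand slope 4 vs supply slope 5).
The less price-elastic side of the market bears the larger share of a per-unit tax.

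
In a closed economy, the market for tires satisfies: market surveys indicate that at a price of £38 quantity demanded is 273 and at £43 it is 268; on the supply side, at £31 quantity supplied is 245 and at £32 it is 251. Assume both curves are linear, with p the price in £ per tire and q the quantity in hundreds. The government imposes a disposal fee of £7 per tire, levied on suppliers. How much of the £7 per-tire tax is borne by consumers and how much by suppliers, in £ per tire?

Demand slope: (268 − 273)/(43 − 38) = -1, so qd = 311 − p.
Supply slope: (251 − 245)/(32 − 31) = 6, so qs = 6p + 59.
Before the tax: set 311 − p = 6p + 59 → p* = £36, q* = 275.
With the tax collected from suppliers, supply shifts: qs = 6(p − 7) + 59.
Solving gives q = 269 with consumers paying £42 and suppliers receiving £35 (the £7 wedge).
Burden on consumers: £6; on suppliers: £1. (They sum to £7.)
The less price-elastic side of the market bears the larger share of a per-unit tax.

Consumers bear £6 per tire; suppliers bear £1 per tire.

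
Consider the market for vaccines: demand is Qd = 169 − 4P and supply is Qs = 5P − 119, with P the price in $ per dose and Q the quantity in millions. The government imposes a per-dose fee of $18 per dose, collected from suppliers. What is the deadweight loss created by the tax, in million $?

Deadweight loss = $360 million.

Before the tax: set 169 − 4P = 5P − 119 → P* = $32, Q* = 41.
With the tax collected from suppliers, supply shifts: Qs = 5(P − 18) − 119.
New equilibrium: consumers pay $42, suppliers receive $24, Q = 1. (Wedge: Pb − Ps = 18.)
Quantity falls by |ΔQ| = |41 − 1| = 40.
DWL = ½ · t · |ΔQ| = ½ · 18 · 40 = $360.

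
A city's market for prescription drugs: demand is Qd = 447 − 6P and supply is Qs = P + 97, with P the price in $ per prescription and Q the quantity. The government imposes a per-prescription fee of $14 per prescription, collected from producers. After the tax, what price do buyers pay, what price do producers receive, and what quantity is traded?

Without the tax, 447 − 6P = P + 97 gives 7P = 350, so P* = $50 and Q* = 147.
With the tax collected from producers, supply shifts: Qs = (P − 14) + 97.
Solving gives Q = 135 with buyers paying $52 and producers receiving $38 (the $14 wedge).
The less price-elastic side of the market bears the larger share of a per-unit tax.

Buyers pay $52; producers receive $38; quantity = 135.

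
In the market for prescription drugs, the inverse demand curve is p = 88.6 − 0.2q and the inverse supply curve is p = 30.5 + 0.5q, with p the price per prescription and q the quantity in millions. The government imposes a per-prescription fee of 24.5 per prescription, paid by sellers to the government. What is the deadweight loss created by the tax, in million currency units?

Rewrite in direct form: qd = 443 − 5p and qs = 2p − 61.
Before the tax: set 443 − 5p = 2p − 61 → p* = 72, q* = 83.
With the tax collected from sellers, supply shifts: qs = 2(p − 24.5) − 61.
Solving gives q = 48 with buyers paying 79 and sellers receiving 54.5 (the 24.5 wedge).
Quantity falls by |ΔQ| = |83 − 48| = 35.
DWL = ½ · t · |ΔQ| = ½ · 24.5 · 35 = 428.75.

Deadweight loss = 428.75 million.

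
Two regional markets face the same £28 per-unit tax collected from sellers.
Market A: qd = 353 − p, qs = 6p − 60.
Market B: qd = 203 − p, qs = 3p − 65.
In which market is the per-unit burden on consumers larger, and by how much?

Market A, by £3.

Market A: pre-tax p* = £59, q* = 294; post-tax q = 270; per-unit burden on consumers = £24.
Market B: pre-tax p* = £67, q* = 136; post-tax q = 115; per-unit burden on consumers = £21.
Difference: £24 vs £21 → market A is larger by £3.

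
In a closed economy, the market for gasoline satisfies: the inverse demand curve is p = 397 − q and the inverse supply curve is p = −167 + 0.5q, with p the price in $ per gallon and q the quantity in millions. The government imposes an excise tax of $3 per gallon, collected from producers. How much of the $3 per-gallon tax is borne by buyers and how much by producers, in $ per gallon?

Rewrite in direct form: qd = 397 − p and qs = 2p + 334.
Before the tax: set 397 − p = 2p + 334 → p* = $21, q* = 376.
With the tax collected from producers, supply shifts: qs = 2(p − 3) + 334.
Solving gives q = 374 with buyers paying $23 and producers receiving $20 (the $3 wedge).
Burden on buyers: $2; on producers: $1. (They sum to $3.)

Buyers bear $2 per gallon; producers bear $1 per gallon.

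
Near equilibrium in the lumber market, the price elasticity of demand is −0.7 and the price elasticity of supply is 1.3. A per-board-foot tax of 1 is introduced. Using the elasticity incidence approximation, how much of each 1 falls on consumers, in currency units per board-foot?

Incidence ratio: consumers' share ≈ εs / (εs + |εd|) = 1.3 / (1.3 + 0.7) = 0.65.
So consumers bear ≈ 0.65 × 1 = 0.65; sellers bear 0.35.

Consumers bear ≈ 0.65 per board-foot.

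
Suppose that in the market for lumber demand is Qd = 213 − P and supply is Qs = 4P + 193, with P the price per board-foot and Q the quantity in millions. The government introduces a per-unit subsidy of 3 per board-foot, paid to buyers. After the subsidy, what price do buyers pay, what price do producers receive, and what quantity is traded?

Without the subsidy, 213 − P = 4P + 193 gives 5P = 20, so P* = 4 and Q* = 209.
With a per-unit subsidy paid to buyers, each effectively pays P − 3, so demand becomes Qd = 213 − (P − 3).
New equilibrium: buyers pay 1.6, producers receive 4.6, Q = 211.4. (Wedge: Pb − Ps = −3.)

Buyers pay 1.6; producers receive 4.6; quantity = 211.4.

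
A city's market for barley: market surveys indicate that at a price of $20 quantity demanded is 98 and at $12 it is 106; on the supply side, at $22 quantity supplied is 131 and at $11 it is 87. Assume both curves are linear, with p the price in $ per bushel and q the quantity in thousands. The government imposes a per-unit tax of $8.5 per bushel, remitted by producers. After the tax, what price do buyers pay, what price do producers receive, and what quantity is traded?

Buyers pay $21.8; producers receive $13.3; quantity = 96.2.

Demand slope: (106 − 98)/(12 − 20) = -1, so qd = 118 − p.
Supply slope: (87 − 131)/(11 − 22) = 4, so qs = 4p + 43.
Without the tax, 118 − p = 4p + 43 gives 5p = 75, so p* = $15 and q* = 103.
With the tax collected from producers, supply shifts: qs = 4(p − 8.5) + 43.
Solving gives q = 96.2 with buyers paying $21.8 and producers receiving $13.3 (the $8.5 wedge).
The less price-elastic side of the market bears the larger share of a per-unit tax.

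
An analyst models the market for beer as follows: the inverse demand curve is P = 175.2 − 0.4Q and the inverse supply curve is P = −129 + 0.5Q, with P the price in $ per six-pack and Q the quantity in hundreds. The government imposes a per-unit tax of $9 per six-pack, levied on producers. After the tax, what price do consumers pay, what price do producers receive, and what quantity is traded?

Consumers pay $44; producers receive $35; quantity = 328.

Rewrite in direct form: Qd = 438 − 2.5P and Qs = 2P + 258.
Before the tax: set 438 − 2.5P = 2P + 258 → P* = $40, Q* = 338.
With the tax collected from producers, supply shifts: Qs = 2(P − 9) + 258.
Solving gives Q = 328 with consumers paying $44 and producers receiving $35 (the $9 wedge).
The less price-elastic side of the market bears the larger share of a per-unit tax.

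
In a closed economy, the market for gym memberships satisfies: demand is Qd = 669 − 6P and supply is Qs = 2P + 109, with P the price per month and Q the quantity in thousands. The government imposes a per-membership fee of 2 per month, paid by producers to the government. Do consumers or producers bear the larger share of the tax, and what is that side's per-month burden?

Without the tax, 669 − 6P = 2P + 109 gives 8P = 560, so P* = 70 and Q* = 249.
With the tax collected from producers, supply shifts: Qs = 2(P − 2) + 109.
Solving gives Q = 246 with consumers paying 70.5 and producers receiving 68.5 (the 2 wedge).
Per-month burden: consumers 0.5, producers 1.5.
Producers take the larger share because supply is less price-elastic here (demand slope 6 vs supply slope 2).
The less price-elastic side of the market bears the larger share of a per-unit tax.

Producers bear the larger share: 1.5 per month.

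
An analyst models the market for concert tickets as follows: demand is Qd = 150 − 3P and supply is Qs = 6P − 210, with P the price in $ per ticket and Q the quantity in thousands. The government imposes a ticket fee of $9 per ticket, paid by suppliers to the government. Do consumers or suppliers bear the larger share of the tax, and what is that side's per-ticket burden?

Consumers bear the larger share: $6 per ticket.

Before the tax: set 150 − 3P = 6P − 210 → P* = $40, Q* = 30.
With the tax collected from suppliers, supply shifts: Qs = 6(P − 9) − 210.
New equilibrium: consumers pay $46, suppliers receive $37, Q = 12. (Wedge: Pb − Ps = 9.)
Per-ticket burden: consumers $6, suppliers $3.
Consumers take the larger share because demand is less price-elastic here (demand slope 3 vs supply slope 6).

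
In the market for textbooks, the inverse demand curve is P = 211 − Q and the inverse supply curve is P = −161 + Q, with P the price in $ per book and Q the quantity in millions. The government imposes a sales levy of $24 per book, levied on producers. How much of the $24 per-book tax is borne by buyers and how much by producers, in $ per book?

Rewrite in direct form: Qd = 211 − P and Qs = P + 161.
Without the tax, 211 − P = P + 161 gives 2P = 50, so P* = $25 and Q* = 186.
With the tax collected from producers, supply shifts: Qs = (P − 24) + 161.
New equilibrium: buyers pay $37, producers receive $13, Q = 174. (Wedge: Pb − Ps = 24.)
Burden on buyers: $12; on producers: $12. (They sum to $24.)
The less price-elastic side of the market bears the larger share of a per-unit tax.

Buyers bear $12 per book; producers bear $12 per book.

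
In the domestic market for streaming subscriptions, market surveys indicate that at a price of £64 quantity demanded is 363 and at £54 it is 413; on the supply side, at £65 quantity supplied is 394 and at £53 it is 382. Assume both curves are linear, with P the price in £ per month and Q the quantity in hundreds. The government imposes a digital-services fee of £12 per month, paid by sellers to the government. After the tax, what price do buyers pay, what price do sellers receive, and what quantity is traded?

Demand slope: (413 − 363)/(54 − 64) = -5, so Qd = 683 − 5P.
Supply slope: (382 − 394)/(53 − 65) = 1, so Qs = P + 329.
Before the tax: set 683 − 5P = P + 329 → P* = £59, Q* = 388.
With the tax collected from sellers, supply shifts: Qs = (P − 12) + 329.
Solving gives Q = 378 with buyers paying £61 and sellers receiving £49 (the £12 wedge).
The less price-elastic side of the market bears the larger share of a per-unit tax.

Buyers pay £61; sellers receive £49; quantity = 378.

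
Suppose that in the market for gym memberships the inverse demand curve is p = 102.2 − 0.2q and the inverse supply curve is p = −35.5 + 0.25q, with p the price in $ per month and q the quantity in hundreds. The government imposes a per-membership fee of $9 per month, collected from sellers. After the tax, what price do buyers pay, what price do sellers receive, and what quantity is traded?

Inverting to q(p) form: qd = 511 − 5p; qs = 4p + 142.
Without the tax, 511 − 5p = 4p + 142 gives 9p = 369, so p* = $41 and q* = 306.
With the tax collected from sellers, supply shifts: qs = 4(p − 9) + 142.
New equilibrium: buyers pay $45, sellers receive $36, q = 286. (Wedge: pb − ps = 9.)

Buyers pay $45; sellers receive $36; quantity = 286.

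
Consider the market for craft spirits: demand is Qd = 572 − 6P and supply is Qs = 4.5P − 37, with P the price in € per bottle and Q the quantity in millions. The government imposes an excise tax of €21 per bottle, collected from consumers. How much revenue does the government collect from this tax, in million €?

Without the tax, 572 − 6P = 4.5P − 37 gives 10.5P = 609, so P* = €58 and Q* = 224.
With the tax collected from consumers, demand (in seller-price terms) shifts: Qd = 572 − 6(P + 21).
Solving gives Q = 170 with consumers paying €67 and producers receiving €46 (the €21 wedge).
Revenue = t · Q = 21 · 170 = €3570.

Tax revenue = €3570 million.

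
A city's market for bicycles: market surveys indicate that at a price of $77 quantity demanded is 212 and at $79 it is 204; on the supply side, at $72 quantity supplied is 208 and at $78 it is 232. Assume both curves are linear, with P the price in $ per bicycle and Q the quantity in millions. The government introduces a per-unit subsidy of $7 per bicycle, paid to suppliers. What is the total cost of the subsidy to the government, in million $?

Government outlay = $1638 million.

Demand slope: (204 − 212)/(79 − 77) = -4, so Qd = 520 − 4P.
Supply slope: (232 − 208)/(78 − 72) = 4, so Qs = 4P − 80.
Without the subsidy, 520 − 4P = 4P − 80 gives 8P = 600, so P* = $75 and Q* = 220.
With a per-unit subsidy paid to suppliers, each receives P + 7 per unit sold, so supply becomes Qs = 4(P + 7) − 80.
New equilibrium: buyers pay $71.5, suppliers receive $78.5, Q = 234. (Wedge: Pb − Ps = −7.)
Outlay = t · Q = 7 · 234 = $1638.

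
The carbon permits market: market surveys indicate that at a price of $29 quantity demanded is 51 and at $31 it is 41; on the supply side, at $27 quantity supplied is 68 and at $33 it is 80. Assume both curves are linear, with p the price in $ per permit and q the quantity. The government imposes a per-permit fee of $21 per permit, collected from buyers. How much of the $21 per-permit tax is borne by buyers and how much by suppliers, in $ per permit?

Buyers bear $6 per permit; suppliers bear $15 per permit.

Demand slope: (41 − 51)/(31 − 29) = -5, so qd = 196 − 5p.
Supply slope: (80 − 68)/(33 − 27) = 2, so qs = 2p + 14.
Before the tax: set 196 − 5p = 2p + 14 → p* = $26, q* = 66.
With the tax collected from buyers, demand (in seller-price terms) shifts: qd = 196 − 5(p + 21).
New equilibrium: buyers pay $32, suppliers receive $11, q = 36. (Wedge: pb − ps = 21.)
Burden on buyers: $6; on suppliers: $15. (They sum to $21.)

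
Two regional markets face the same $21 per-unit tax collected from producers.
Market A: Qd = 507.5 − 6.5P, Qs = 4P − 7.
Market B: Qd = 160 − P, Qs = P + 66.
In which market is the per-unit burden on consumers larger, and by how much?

Market B, by $2.5.

Market A: pre-tax P* = $49, Q* = 189; post-tax Q = 137; per-unit burden on consumers = $8.
Market B: pre-tax P* = $47, Q* = 113; post-tax Q = 102.5; per-unit burden on consumers = $10.5.
Difference: $8 vs $10.5 → market B is larger by $2.5.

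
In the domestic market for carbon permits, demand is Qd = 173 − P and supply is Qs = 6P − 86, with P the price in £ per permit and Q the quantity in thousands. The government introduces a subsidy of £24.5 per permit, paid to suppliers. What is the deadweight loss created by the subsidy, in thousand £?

Deadweight loss = £257.25 thousand.

Without the subsidy, 173 − P = 6P − 86 gives 7P = 259, so P* = £37 and Q* = 136.
With a per-unit subsidy paid to suppliers, each receives P + 24.5 per unit sold, so supply becomes Qs = 6(P + 24.5) − 86.
New equilibrium: consumers pay £16, suppliers receive £40.5, Q = 157. (Wedge: Pb − Ps = −24.5.)
Quantity rises by |ΔQ| = |136 − 157| = 21.
DWL = ½ · t · |ΔQ| = ½ · 24.5 · 21 = £257.25.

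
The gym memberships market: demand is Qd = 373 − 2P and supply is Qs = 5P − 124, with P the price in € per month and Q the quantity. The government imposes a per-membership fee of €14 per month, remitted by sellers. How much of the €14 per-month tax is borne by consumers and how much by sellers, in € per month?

Consumers bear €10 per month; sellers bear €4 per month.

Without the tax, 373 − 2P = 5P − 124 gives 7P = 497, so P* = €71 and Q* = 231.
With the tax collected from sellers, supply shifts: Qs = 5(P − 14) − 124.
Solving gives Q = 211 with consumers paying €81 and sellers receiving €67 (the €14 wedge).
Burden on consumers: €10; on sellers: €4. (They sum to €14.)
The less price-elastic side of the market bears the larger share of a per-unit tax.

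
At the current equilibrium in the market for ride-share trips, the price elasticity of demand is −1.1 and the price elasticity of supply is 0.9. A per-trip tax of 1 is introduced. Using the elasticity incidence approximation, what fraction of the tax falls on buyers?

Incidence ratio: buyers' share ≈ εs / (εs + |εd|) = 0.9 / (0.9 + 1.1) = 0.45.
Supply is the less elastic side, so buyers bear the smaller share.

Buyers' share ≈ 0.45.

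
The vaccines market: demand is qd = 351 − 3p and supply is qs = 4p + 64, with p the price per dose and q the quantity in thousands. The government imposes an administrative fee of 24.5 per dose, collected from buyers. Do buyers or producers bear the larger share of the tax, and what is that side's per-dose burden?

Buyers bear the larger share: 14 per dose.

Before the tax: set 351 − 3p = 4p + 64 → p* = 41, q* = 228.
With the tax collected from buyers, demand (in seller-price terms) shifts: qd = 351 − 3(p + 24.5).
Solving gives q = 186 with buyers paying 55 and producers receiving 30.5 (the 24.5 wedge).
Per-dose burden: buyers 14, producers 10.5.
Buyers take the larger share because demand is less price-elastic here (demand slope 3 vs supply slope 4).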